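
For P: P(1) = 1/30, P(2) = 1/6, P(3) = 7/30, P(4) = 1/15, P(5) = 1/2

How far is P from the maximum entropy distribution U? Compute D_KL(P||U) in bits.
0.4772 bits

U(i) = 1/5 for all i

D_KL(P||U) = Σ P(x) log₂(P(x) / (1/5))
           = Σ P(x) log₂(P(x)) + log₂(5)
           = log₂(5) - H(P)

H(P) = -Σ P(x) log₂(P(x)):
  -P(1)·log₂(P(1)) = -(1/30)·log₂(1/30) = 0.16356
  -P(2)·log₂(P(2)) = -(1/6)·log₂(1/6) = 0.43083
  -P(3)·log₂(P(3)) = -(7/30)·log₂(7/30) = 0.48989
  -P(4)·log₂(P(4)) = -(1/15)·log₂(1/15) = 0.26046
  -P(5)·log₂(P(5)) = -(1/2)·log₂(1/2) = 0.50000
H(P) = 0.16356 + 0.43083 + 0.48989 + 0.26046 + 0.50000 = 1.84474 bits

log₂(5) = 2.32193 bits

D_KL(P||U) = 2.32193 - 1.84474 = 0.47719 ≈ 0.4772 bits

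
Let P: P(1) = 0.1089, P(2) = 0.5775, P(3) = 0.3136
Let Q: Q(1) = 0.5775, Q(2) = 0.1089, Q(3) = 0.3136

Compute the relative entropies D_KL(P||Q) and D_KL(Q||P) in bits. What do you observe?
D_KL(P||Q) = 1.1278 bits, D_KL(Q||P) = 1.1278 bits. The two directions give the same value here, because Q is a self-inverse relabeling of P; in general KL divergence is asymmetric.

D_KL(P||Q) = Σ P(x) log₂(P(x)/Q(x))

Computing term by term:
  P(1)·log₂(P(1)/Q(1)) = 0.1089·log₂(0.1089/0.5775) = -0.26210
  P(2)·log₂(P(2)/Q(2)) = 0.5775·log₂(0.5775/0.1089) = 1.38994
  P(3)·log₂(P(3)/Q(3)) = 0.3136·log₂(0.3136/0.3136) = 0.00000

D_KL(P||Q) = -0.26210 + 1.38994 + 0.00000 = 1.12784 ≈ 1.1278 bits

D_KL(Q||P) = Σ Q(x) log₂(Q(x)/P(x))

Computing term by term:
  Q(1)·log₂(Q(1)/P(1)) = 0.5775·log₂(0.5775/0.1089) = 1.38994
  Q(2)·log₂(Q(2)/P(2)) = 0.1089·log₂(0.1089/0.5775) = -0.26210
  Q(3)·log₂(Q(3)/P(3)) = 0.3136·log₂(0.3136/0.3136) = 0.00000

D_KL(Q||P) = 1.38994 - 0.26210 + 0.00000 = 1.12784 ≈ 1.1278 bits

These ARE equal here. Q is P with outcomes relabeled (Q(1) = P(2), Q(2) = P(1)) by a relabeling that is its own inverse, so the two sums contain exactly the same terms in a different order. This is a special case — KL divergence is not symmetric in general: D_KL(P||Q) ≠ D_KL(Q||P) for most P, Q.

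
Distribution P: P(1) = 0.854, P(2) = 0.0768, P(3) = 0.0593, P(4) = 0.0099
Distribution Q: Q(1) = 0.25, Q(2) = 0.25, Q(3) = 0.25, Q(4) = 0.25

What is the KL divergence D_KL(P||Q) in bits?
1.2136 bits

D_KL(P||Q) = Σ P(x) log₂(P(x)/Q(x))

Computing term by term:
  P(1)·log₂(P(1)/Q(1)) = 0.854·log₂(0.854/0.25) = 1.51355
  P(2)·log₂(P(2)/Q(2)) = 0.0768·log₂(0.0768/0.25) = -0.13077
  P(3)·log₂(P(3)/Q(3)) = 0.0593·log₂(0.0593/0.25) = -0.12310
  P(4)·log₂(P(4)/Q(4)) = 0.0099·log₂(0.0099/0.25) = -0.04612

D_KL(P||Q) = 1.51355 - 0.13077 - 0.12310 - 0.04612 = 1.21356 ≈ 1.2136 bits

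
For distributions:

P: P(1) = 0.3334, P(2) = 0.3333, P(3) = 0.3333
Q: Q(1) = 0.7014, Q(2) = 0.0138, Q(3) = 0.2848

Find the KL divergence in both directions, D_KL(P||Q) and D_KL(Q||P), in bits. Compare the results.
D_KL(P||Q) = 1.2491 bits, D_KL(Q||P) = 0.6246 bits. D_KL(P||Q) is larger than D_KL(Q||P) by 0.6245 bits; the two directions differ.

D_KL(P||Q) = Σ P(x) log₂(P(x)/Q(x))

Computing term by term:
  P(1)·log₂(P(1)/Q(1)) = 0.3334·log₂(0.3334/0.7014) = -0.35773
  P(2)·log₂(P(2)/Q(2)) = 0.3333·log₂(0.3333/0.0138) = 1.53121
  P(3)·log₂(P(3)/Q(3)) = 0.3333·log₂(0.3333/0.2848) = 0.07562

D_KL(P||Q) = -0.35773 + 1.53121 + 0.07562 = 1.24910 ≈ 1.2491 bits

D_KL(Q||P) = Σ Q(x) log₂(Q(x)/P(x))

Computing term by term:
  Q(1)·log₂(Q(1)/P(1)) = 0.7014·log₂(0.7014/0.3334) = 0.75259
  Q(2)·log₂(Q(2)/P(2)) = 0.0138·log₂(0.0138/0.3333) = -0.06340
  Q(3)·log₂(Q(3)/P(3)) = 0.2848·log₂(0.2848/0.3333) = -0.06461

D_KL(Q||P) = 0.75259 - 0.06340 - 0.06461 = 0.62458 ≈ 0.6246 bits

These are NOT equal (difference: 0.6245 bits). KL divergence is asymmetric: D_KL(P||Q) ≠ D_KL(Q||P) in general.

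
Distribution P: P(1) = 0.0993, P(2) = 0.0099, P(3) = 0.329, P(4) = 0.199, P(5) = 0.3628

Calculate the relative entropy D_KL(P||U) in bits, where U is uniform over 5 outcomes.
0.4033 bits

U(i) = 1/5 for all i

D_KL(P||U) = Σ P(x) log₂(P(x) / (1/5))
           = Σ P(x) log₂(P(x)) + log₂(5)
           = log₂(5) - H(P)

H(P) = -Σ P(x) log₂(P(x)):
  -P(1)·log₂(P(1)) = -(0.0993)·log₂(0.0993) = 0.33087
  -P(2)·log₂(P(2)) = -(0.0099)·log₂(0.0099) = 0.06592
  -P(3)·log₂(P(3)) = -(0.329)·log₂(0.329) = 0.52766
  -P(4)·log₂(P(4)) = -(0.199)·log₂(0.199) = 0.46350
  -P(5)·log₂(P(5)) = -(0.3628)·log₂(0.3628) = 0.53069
H(P) = 0.33087 + 0.06592 + 0.52766 + 0.46350 + 0.53069 = 1.91864 bits

log₂(5) = 2.32193 bits

D_KL(P||U) = 2.32193 - 1.91864 = 0.40329 ≈ 0.4033 bits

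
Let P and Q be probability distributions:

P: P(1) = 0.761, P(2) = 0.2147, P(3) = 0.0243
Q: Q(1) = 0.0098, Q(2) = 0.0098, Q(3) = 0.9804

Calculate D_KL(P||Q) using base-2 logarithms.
5.6048 bits

D_KL(P||Q) = Σ P(x) log₂(P(x)/Q(x))

Computing term by term:
  P(1)·log₂(P(1)/Q(1)) = 0.761·log₂(0.761/0.0098) = 4.77830
  P(2)·log₂(P(2)/Q(2)) = 0.2147·log₂(0.2147/0.0098) = 0.95614
  P(3)·log₂(P(3)/Q(3)) = 0.0243·log₂(0.0243/0.9804) = -0.12962

D_KL(P||Q) = 4.77830 + 0.95614 - 0.12962 = 5.60482 ≈ 5.6048 bits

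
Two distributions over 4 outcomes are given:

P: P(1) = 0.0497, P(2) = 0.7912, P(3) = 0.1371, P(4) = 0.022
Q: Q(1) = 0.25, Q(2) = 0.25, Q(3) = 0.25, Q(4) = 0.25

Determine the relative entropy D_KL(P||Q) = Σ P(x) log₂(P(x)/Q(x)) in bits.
1.0033 bits

D_KL(P||Q) = Σ P(x) log₂(P(x)/Q(x))

Computing term by term:
  P(1)·log₂(P(1)/Q(1)) = 0.0497·log₂(0.0497/0.25) = -0.11583
  P(2)·log₂(P(2)/Q(2)) = 0.7912·log₂(0.7912/0.25) = 1.31506
  P(3)·log₂(P(3)/Q(3)) = 0.1371·log₂(0.1371/0.25) = -0.11882
  P(4)·log₂(P(4)/Q(4)) = 0.022·log₂(0.022/0.25) = -0.07714

D_KL(P||Q) = -0.11583 + 1.31506 - 0.11882 - 0.07714 = 1.00327 ≈ 1.0033 bits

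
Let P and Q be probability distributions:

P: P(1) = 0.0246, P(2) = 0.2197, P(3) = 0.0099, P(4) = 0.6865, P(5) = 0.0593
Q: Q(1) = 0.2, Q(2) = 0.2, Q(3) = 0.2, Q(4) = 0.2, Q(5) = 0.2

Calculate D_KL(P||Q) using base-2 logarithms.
1.0299 bits

D_KL(P||Q) = Σ P(x) log₂(P(x)/Q(x))

Computing term by term:
  P(1)·log₂(P(1)/Q(1)) = 0.0246·log₂(0.0246/0.2) = -0.07437
  P(2)·log₂(P(2)/Q(2)) = 0.2197·log₂(0.2197/0.2) = 0.02978
  P(3)·log₂(P(3)/Q(3)) = 0.0099·log₂(0.0099/0.2) = -0.04293
  P(4)·log₂(P(4)/Q(4)) = 0.6865·log₂(0.6865/0.2) = 1.22146
  P(5)·log₂(P(5)/Q(5)) = 0.0593·log₂(0.0593/0.2) = -0.10401

D_KL(P||Q) = -0.07437 + 0.02978 - 0.04293 + 1.22146 - 0.10401 = 1.02993 ≈ 1.0299 bits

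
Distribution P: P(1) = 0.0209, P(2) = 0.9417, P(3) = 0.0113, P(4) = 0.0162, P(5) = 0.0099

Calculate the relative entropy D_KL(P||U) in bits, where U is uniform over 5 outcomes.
1.8883 bits

U(i) = 1/5 for all i

D_KL(P||U) = Σ P(x) log₂(P(x) / (1/5))
           = Σ P(x) log₂(P(x)) + log₂(5)
           = log₂(5) - H(P)

H(P) = -Σ P(x) log₂(P(x)):
  -P(1)·log₂(P(1)) = -(0.0209)·log₂(0.0209) = 0.11663
  -P(2)·log₂(P(2)) = -(0.9417)·log₂(0.9417) = 0.08161
  -P(3)·log₂(P(3)) = -(0.0113)·log₂(0.0113) = 0.07308
  -P(4)·log₂(P(4)) = -(0.0162)·log₂(0.0162) = 0.09636
  -P(5)·log₂(P(5)) = -(0.0099)·log₂(0.0099) = 0.06592
H(P) = 0.11663 + 0.08161 + 0.07308 + 0.09636 + 0.06592 = 0.43360 bits

log₂(5) = 2.32193 bits

D_KL(P||U) = 2.32193 - 0.43360 = 1.88833 ≈ 1.8883 bits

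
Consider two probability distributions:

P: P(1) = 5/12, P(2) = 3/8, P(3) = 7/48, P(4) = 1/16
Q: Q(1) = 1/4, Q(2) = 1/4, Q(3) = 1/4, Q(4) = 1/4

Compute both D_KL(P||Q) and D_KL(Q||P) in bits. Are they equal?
D_KL(P||Q) = 0.2880 bits, D_KL(Q||P) = 0.3639 bits. No, they are not equal.

D_KL(P||Q) = Σ P(x) log₂(P(x)/Q(x))

Computing term by term:
  P(1)·log₂(P(1)/Q(1)) = (5/12)·log₂((5/12)/(1/4)) = 0.30707
  P(2)·log₂(P(2)/Q(2)) = (3/8)·log₂((3/8)/(1/4)) = 0.21936
  P(3)·log₂(P(3)/Q(3)) = (7/48)·log₂((7/48)/(1/4)) = -0.11340
  P(4)·log₂(P(4)/Q(4)) = (1/16)·log₂((1/16)/(1/4)) = -0.12500

D_KL(P||Q) = 0.30707 + 0.21936 - 0.11340 - 0.12500 = 0.28803 ≈ 0.2880 bits

D_KL(Q||P) = Σ Q(x) log₂(Q(x)/P(x))

Computing term by term:
  Q(1)·log₂(Q(1)/P(1)) = (1/4)·log₂((1/4)/(5/12)) = -0.18424
  Q(2)·log₂(Q(2)/P(2)) = (1/4)·log₂((1/4)/(3/8)) = -0.14624
  Q(3)·log₂(Q(3)/P(3)) = (1/4)·log₂((1/4)/(7/48)) = 0.19440
  Q(4)·log₂(Q(4)/P(4)) = (1/4)·log₂((1/4)/(1/16)) = 0.50000

D_KL(Q||P) = -0.18424 - 0.14624 + 0.19440 + 0.50000 = 0.36392 ≈ 0.3639 bits

These are NOT equal (difference: 0.0759 bits). KL divergence is asymmetric: D_KL(P||Q) ≠ D_KL(Q||P) in general.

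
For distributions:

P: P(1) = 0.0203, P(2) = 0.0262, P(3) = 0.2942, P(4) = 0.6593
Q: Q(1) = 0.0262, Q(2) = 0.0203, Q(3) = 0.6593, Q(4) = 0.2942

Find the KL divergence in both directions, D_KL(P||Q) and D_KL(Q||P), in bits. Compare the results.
D_KL(P||Q) = 0.4272 bits, D_KL(Q||P) = 0.4272 bits. The two directions give exactly the same value for this pair.

D_KL(P||Q) = Σ P(x) log₂(P(x)/Q(x))

Computing term by term:
  P(1)·log₂(P(1)/Q(1)) = 0.0203·log₂(0.0203/0.0262) = -0.00747
  P(2)·log₂(P(2)/Q(2)) = 0.0262·log₂(0.0262/0.0203) = 0.00964
  P(3)·log₂(P(3)/Q(3)) = 0.2942·log₂(0.2942/0.6593) = -0.34249
  P(4)·log₂(P(4)/Q(4)) = 0.6593·log₂(0.6593/0.2942) = 0.76752

D_KL(P||Q) = -0.00747 + 0.00964 - 0.34249 + 0.76752 = 0.42720 ≈ 0.4272 bits

D_KL(Q||P) = Σ Q(x) log₂(Q(x)/P(x))

Computing term by term:
  Q(1)·log₂(Q(1)/P(1)) = 0.0262·log₂(0.0262/0.0203) = 0.00964
  Q(2)·log₂(Q(2)/P(2)) = 0.0203·log₂(0.0203/0.0262) = -0.00747
  Q(3)·log₂(Q(3)/P(3)) = 0.6593·log₂(0.6593/0.2942) = 0.76752
  Q(4)·log₂(Q(4)/P(4)) = 0.2942·log₂(0.2942/0.6593) = -0.34249

D_KL(Q||P) = 0.00964 - 0.00747 + 0.76752 - 0.34249 = 0.42720 ≈ 0.4272 bits

These ARE equal here. Q is P with outcomes relabeled (Q(1) = P(2), Q(2) = P(1), Q(3) = P(4), Q(4) = P(3)) by a relabeling that is its own inverse, so the two sums contain exactly the same terms in a different order. This is a special case — KL divergence is not symmetric in general: D_KL(P||Q) ≠ D_KL(Q||P) for most P, Q.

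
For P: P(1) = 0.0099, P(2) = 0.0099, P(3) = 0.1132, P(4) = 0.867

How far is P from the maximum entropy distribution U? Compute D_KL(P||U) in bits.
1.3339 bits

U(i) = 1/4 for all i

D_KL(P||U) = Σ P(x) log₂(P(x) / (1/4))
           = Σ P(x) log₂(P(x)) + log₂(4)
           = log₂(4) - H(P)

H(P) = -Σ P(x) log₂(P(x)):
  -P(1)·log₂(P(1)) = -(0.0099)·log₂(0.0099) = 0.06592
  -P(2)·log₂(P(2)) = -(0.0099)·log₂(0.0099) = 0.06592
  -P(3)·log₂(P(3)) = -(0.1132)·log₂(0.1132) = 0.35579
  -P(4)·log₂(P(4)) = -(0.867)·log₂(0.867) = 0.17851
H(P) = 0.06592 + 0.06592 + 0.35579 + 0.17851 = 0.66614 bits

log₂(4) = 2.00000 bits

D_KL(P||U) = 2.00000 - 0.66614 = 1.33386 ≈ 1.3339 bits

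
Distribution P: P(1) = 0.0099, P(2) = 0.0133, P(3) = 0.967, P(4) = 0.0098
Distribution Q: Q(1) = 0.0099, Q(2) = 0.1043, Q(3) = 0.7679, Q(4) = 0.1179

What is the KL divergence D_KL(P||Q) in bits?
0.2469 bits

D_KL(P||Q) = Σ P(x) log₂(P(x)/Q(x))

Computing term by term:
  P(1)·log₂(P(1)/Q(1)) = 0.0099·log₂(0.0099/0.0099) = 0.00000
  P(2)·log₂(P(2)/Q(2)) = 0.0133·log₂(0.0133/0.1043) = -0.03952
  P(3)·log₂(P(3)/Q(3)) = 0.967·log₂(0.967/0.7679) = 0.32162
  P(4)·log₂(P(4)/Q(4)) = 0.0098·log₂(0.0098/0.1179) = -0.03517

D_KL(P||Q) = 0.00000 - 0.03952 + 0.32162 - 0.03517 = 0.24693 ≈ 0.2469 bits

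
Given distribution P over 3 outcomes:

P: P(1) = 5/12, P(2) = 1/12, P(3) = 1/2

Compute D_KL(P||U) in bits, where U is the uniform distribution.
0.2600 bits

U(i) = 1/3 for all i

D_KL(P||U) = Σ P(x) log₂(P(x) / (1/3))
           = Σ P(x) log₂(P(x)) + log₂(3)
           = log₂(3) - H(P)

H(P) = -Σ P(x) log₂(P(x)):
  -P(1)·log₂(P(1)) = -(5/12)·log₂(5/12) = 0.52626
  -P(2)·log₂(P(2)) = -(1/12)·log₂(1/12) = 0.29875
  -P(3)·log₂(P(3)) = -(1/2)·log₂(1/2) = 0.50000
H(P) = 0.52626 + 0.29875 + 0.50000 = 1.32501 bits

log₂(3) = 1.58496 bits

D_KL(P||U) = 1.58496 - 1.32501 = 0.25995 ≈ 0.2600 bits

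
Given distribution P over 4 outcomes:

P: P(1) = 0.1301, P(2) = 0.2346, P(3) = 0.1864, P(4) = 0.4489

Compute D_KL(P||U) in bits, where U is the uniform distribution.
0.1560 bits

U(i) = 1/4 for all i

D_KL(P||U) = Σ P(x) log₂(P(x) / (1/4))
           = Σ P(x) log₂(P(x)) + log₂(4)
           = log₂(4) - H(P)

H(P) = -Σ P(x) log₂(P(x)):
  -P(1)·log₂(P(1)) = -(0.1301)·log₂(0.1301) = 0.38279
  -P(2)·log₂(P(2)) = -(0.2346)·log₂(0.2346) = 0.49072
  -P(3)·log₂(P(3)) = -(0.1864)·log₂(0.1864) = 0.45175
  -P(4)·log₂(P(4)) = -(0.4489)·log₂(0.4489) = 0.51872
H(P) = 0.38279 + 0.49072 + 0.45175 + 0.51872 = 1.84398 bits

log₂(4) = 2.00000 bits

D_KL(P||U) = 2.00000 - 1.84398 = 0.15602 ≈ 0.1560 bits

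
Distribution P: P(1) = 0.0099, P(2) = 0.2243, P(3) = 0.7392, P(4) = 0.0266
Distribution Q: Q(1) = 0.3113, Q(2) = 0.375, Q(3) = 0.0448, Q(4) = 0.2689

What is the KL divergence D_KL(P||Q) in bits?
2.6853 bits

D_KL(P||Q) = Σ P(x) log₂(P(x)/Q(x))

Computing term by term:
  P(1)·log₂(P(1)/Q(1)) = 0.0099·log₂(0.0099/0.3113) = -0.04925
  P(2)·log₂(P(2)/Q(2)) = 0.2243·log₂(0.2243/0.375) = -0.16631
  P(3)·log₂(P(3)/Q(3)) = 0.7392·log₂(0.7392/0.0448) = 2.98962
  P(4)·log₂(P(4)/Q(4)) = 0.0266·log₂(0.0266/0.2689) = -0.08878

D_KL(P||Q) = -0.04925 - 0.16631 + 2.98962 - 0.08878 = 2.68528 ≈ 2.6853 bits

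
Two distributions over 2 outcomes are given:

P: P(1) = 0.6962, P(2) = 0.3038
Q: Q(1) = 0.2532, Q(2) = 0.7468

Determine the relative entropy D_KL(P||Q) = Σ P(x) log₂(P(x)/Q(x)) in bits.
0.6217 bits

D_KL(P||Q) = Σ P(x) log₂(P(x)/Q(x))

Computing term by term:
  P(1)·log₂(P(1)/Q(1)) = 0.6962·log₂(0.6962/0.2532) = 1.01591
  P(2)·log₂(P(2)/Q(2)) = 0.3038·log₂(0.3038/0.7468) = -0.39421

D_KL(P||Q) = 1.01591 - 0.39421 = 0.62170 ≈ 0.6217 bits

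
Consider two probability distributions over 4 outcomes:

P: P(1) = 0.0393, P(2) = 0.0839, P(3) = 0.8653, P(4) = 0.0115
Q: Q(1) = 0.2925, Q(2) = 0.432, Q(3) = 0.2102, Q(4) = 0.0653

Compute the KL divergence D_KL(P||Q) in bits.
1.4255 bits

D_KL(P||Q) = Σ P(x) log₂(P(x)/Q(x))

Computing term by term:
  P(1)·log₂(P(1)/Q(1)) = 0.0393·log₂(0.0393/0.2925) = -0.11381
  P(2)·log₂(P(2)/Q(2)) = 0.0839·log₂(0.0839/0.432) = -0.19836
  P(3)·log₂(P(3)/Q(3)) = 0.8653·log₂(0.8653/0.2102) = 1.76646
  P(4)·log₂(P(4)/Q(4)) = 0.0115·log₂(0.0115/0.0653) = -0.02881

D_KL(P||Q) = -0.11381 - 0.19836 + 1.76646 - 0.02881 = 1.42548 ≈ 1.4255 bits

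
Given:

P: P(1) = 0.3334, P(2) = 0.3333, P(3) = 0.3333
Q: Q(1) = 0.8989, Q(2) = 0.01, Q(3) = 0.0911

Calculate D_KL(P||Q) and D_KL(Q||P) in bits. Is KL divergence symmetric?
D_KL(P||Q) = 1.8327 bits, D_KL(Q||P) = 1.0652 bits. No, KL divergence is not symmetric.

D_KL(P||Q) = Σ P(x) log₂(P(x)/Q(x))

Computing term by term:
  P(1)·log₂(P(1)/Q(1)) = 0.3334·log₂(0.3334/0.8989) = -0.47706
  P(2)·log₂(P(2)/Q(2)) = 0.3333·log₂(0.3333/0.01) = 1.68608
  P(3)·log₂(P(3)/Q(3)) = 0.3333·log₂(0.3333/0.0911) = 0.62370

D_KL(P||Q) = -0.47706 + 1.68608 + 0.62370 = 1.83272 ≈ 1.8327 bits

D_KL(Q||P) = Σ Q(x) log₂(Q(x)/P(x))

Computing term by term:
  Q(1)·log₂(Q(1)/P(1)) = 0.8989·log₂(0.8989/0.3334) = 1.28624
  Q(2)·log₂(Q(2)/P(2)) = 0.01·log₂(0.01/0.3333) = -0.05059
  Q(3)·log₂(Q(3)/P(3)) = 0.0911·log₂(0.0911/0.3333) = -0.17048

D_KL(Q||P) = 1.28624 - 0.05059 - 0.17048 = 1.06517 ≈ 1.0652 bits

These are NOT equal (difference: 0.7675 bits). KL divergence is asymmetric: D_KL(P||Q) ≠ D_KL(Q||P) in general.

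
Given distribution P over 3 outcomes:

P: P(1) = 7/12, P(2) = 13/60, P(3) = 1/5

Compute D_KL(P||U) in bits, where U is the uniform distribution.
0.1889 bits

U(i) = 1/3 for all i

D_KL(P||U) = Σ P(x) log₂(P(x) / (1/3))
           = Σ P(x) log₂(P(x)) + log₂(3)
           = log₂(3) - H(P)

H(P) = -Σ P(x) log₂(P(x)):
  -P(1)·log₂(P(1)) = -(7/12)·log₂(7/12) = 0.45360
  -P(2)·log₂(P(2)) = -(13/60)·log₂(13/60) = 0.47806
  -P(3)·log₂(P(3)) = -(1/5)·log₂(1/5) = 0.46439
H(P) = 0.45360 + 0.47806 + 0.46439 = 1.39605 bits

log₂(3) = 1.58496 bits

D_KL(P||U) = 1.58496 - 1.39605 = 0.18891 ≈ 0.1889 bits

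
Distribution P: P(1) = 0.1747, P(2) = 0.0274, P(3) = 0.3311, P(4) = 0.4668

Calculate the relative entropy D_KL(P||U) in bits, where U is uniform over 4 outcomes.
0.3770 bits

U(i) = 1/4 for all i

D_KL(P||U) = Σ P(x) log₂(P(x) / (1/4))
           = Σ P(x) log₂(P(x)) + log₂(4)
           = log₂(4) - H(P)

H(P) = -Σ P(x) log₂(P(x)):
  -P(1)·log₂(P(1)) = -(0.1747)·log₂(0.1747) = 0.43973
  -P(2)·log₂(P(2)) = -(0.0274)·log₂(0.0274) = 0.14220
  -P(3)·log₂(P(3)) = -(0.3311)·log₂(0.3311) = 0.52799
  -P(4)·log₂(P(4)) = -(0.4668)·log₂(0.4668) = 0.51307
H(P) = 0.43973 + 0.14220 + 0.52799 + 0.51307 = 1.62299 bits

log₂(4) = 2.00000 bits

D_KL(P||U) = 2.00000 - 1.62299 = 0.37701 ≈ 0.3770 bits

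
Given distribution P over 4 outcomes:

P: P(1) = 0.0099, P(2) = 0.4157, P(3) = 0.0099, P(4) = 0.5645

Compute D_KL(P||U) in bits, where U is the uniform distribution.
0.8760 bits

U(i) = 1/4 for all i

D_KL(P||U) = Σ P(x) log₂(P(x) / (1/4))
           = Σ P(x) log₂(P(x)) + log₂(4)
           = log₂(4) - H(P)

H(P) = -Σ P(x) log₂(P(x)):
  -P(1)·log₂(P(1)) = -(0.0099)·log₂(0.0099) = 0.06592
  -P(2)·log₂(P(2)) = -(0.4157)·log₂(0.4157) = 0.52644
  -P(3)·log₂(P(3)) = -(0.0099)·log₂(0.0099) = 0.06592
  -P(4)·log₂(P(4)) = -(0.5645)·log₂(0.5645) = 0.46569
H(P) = 0.06592 + 0.52644 + 0.06592 + 0.46569 = 1.12397 bits

log₂(4) = 2.00000 bits

D_KL(P||U) = 2.00000 - 1.12397 = 0.87603 ≈ 0.8760 bits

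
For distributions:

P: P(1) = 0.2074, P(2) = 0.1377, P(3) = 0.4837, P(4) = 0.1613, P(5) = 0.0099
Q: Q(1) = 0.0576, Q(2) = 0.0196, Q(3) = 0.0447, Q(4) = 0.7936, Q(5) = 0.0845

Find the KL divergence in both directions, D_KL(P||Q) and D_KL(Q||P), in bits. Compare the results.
D_KL(P||Q) = 2.0311 bits, D_KL(Q||P) = 1.7705 bits. D_KL(P||Q) is larger than D_KL(Q||P) by 0.2606 bits; the two directions differ.

D_KL(P||Q) = Σ P(x) log₂(P(x)/Q(x))

Computing term by term:
  P(1)·log₂(P(1)/Q(1)) = 0.2074·log₂(0.2074/0.0576) = 0.38333
  P(2)·log₂(P(2)/Q(2)) = 0.1377·log₂(0.1377/0.0196) = 0.38730
  P(3)·log₂(P(3)/Q(3)) = 0.4837·log₂(0.4837/0.0447) = 1.66188
  P(4)·log₂(P(4)/Q(4)) = 0.1613·log₂(0.1613/0.7936) = -0.37077
  P(5)·log₂(P(5)/Q(5)) = 0.0099·log₂(0.0099/0.0845) = -0.03063

D_KL(P||Q) = 0.38333 + 0.38730 + 1.66188 - 0.37077 - 0.03063 = 2.03111 ≈ 2.0311 bits

D_KL(Q||P) = Σ Q(x) log₂(Q(x)/P(x))

Computing term by term:
  Q(1)·log₂(Q(1)/P(1)) = 0.0576·log₂(0.0576/0.2074) = -0.10646
  Q(2)·log₂(Q(2)/P(2)) = 0.0196·log₂(0.0196/0.1377) = -0.05513
  Q(3)·log₂(Q(3)/P(3)) = 0.0447·log₂(0.0447/0.4837) = -0.15358
  Q(4)·log₂(Q(4)/P(4)) = 0.7936·log₂(0.7936/0.1613) = 1.82422
  Q(5)·log₂(Q(5)/P(5)) = 0.0845·log₂(0.0845/0.0099) = 0.26140

D_KL(Q||P) = -0.10646 - 0.05513 - 0.15358 + 1.82422 + 0.26140 = 1.77045 ≈ 1.7705 bits

These are NOT equal (difference: 0.2606 bits). KL divergence is asymmetric: D_KL(P||Q) ≠ D_KL(Q||P) in general.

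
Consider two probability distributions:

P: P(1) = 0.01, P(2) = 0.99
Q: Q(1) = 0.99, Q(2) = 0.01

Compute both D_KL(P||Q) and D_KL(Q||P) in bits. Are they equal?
D_KL(P||Q) = 6.4968 bits, D_KL(Q||P) = 6.4968 bits. Yes, in this case they are equal (although KL divergence is not symmetric in general).

D_KL(P||Q) = Σ P(x) log₂(P(x)/Q(x))

Computing term by term:
  P(1)·log₂(P(1)/Q(1)) = 0.01·log₂(0.01/0.99) = -0.06629
  P(2)·log₂(P(2)/Q(2)) = 0.99·log₂(0.99/0.01) = 6.56306

D_KL(P||Q) = -0.06629 + 6.56306 = 6.49677 ≈ 6.4968 bits

D_KL(Q||P) = Σ Q(x) log₂(Q(x)/P(x))

Computing term by term:
  Q(1)·log₂(Q(1)/P(1)) = 0.99·log₂(0.99/0.01) = 6.56306
  Q(2)·log₂(Q(2)/P(2)) = 0.01·log₂(0.01/0.99) = -0.06629

D_KL(Q||P) = 6.56306 - 0.06629 = 6.49677 ≈ 6.4968 bits

These ARE equal here. Q is P with outcomes relabeled (Q(1) = P(2), Q(2) = P(1)) by a relabeling that is its own inverse, so the two sums contain exactly the same terms in a different order. This is a special case — KL divergence is not symmetric in general: D_KL(P||Q) ≠ D_KL(Q||P) for most P, Q.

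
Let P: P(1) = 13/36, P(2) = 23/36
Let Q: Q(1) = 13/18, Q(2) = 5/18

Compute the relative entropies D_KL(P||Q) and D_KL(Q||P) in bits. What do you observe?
D_KL(P||Q) = 0.4066 bits, D_KL(Q||P) = 0.3884 bits. The two directions give different values (D_KL(P||Q) exceeds D_KL(Q||P) by 0.0182 bits): KL divergence is asymmetric.

D_KL(P||Q) = Σ P(x) log₂(P(x)/Q(x))

Computing term by term:
  P(1)·log₂(P(1)/Q(1)) = (13/36)·log₂((13/36)/(13/18)) = -0.36111
  P(2)·log₂(P(2)/Q(2)) = (23/36)·log₂((23/36)/(5/18)) = 0.76771

D_KL(P||Q) = -0.36111 + 0.76771 = 0.40660 ≈ 0.4066 bits

D_KL(Q||P) = Σ Q(x) log₂(Q(x)/P(x))

Computing term by term:
  Q(1)·log₂(Q(1)/P(1)) = (13/18)·log₂((13/18)/(13/36)) = 0.72222
  Q(2)·log₂(Q(2)/P(2)) = (5/18)·log₂((5/18)/(23/36)) = -0.33379

D_KL(Q||P) = 0.72222 - 0.33379 = 0.38843 ≈ 0.3884 bits

These are NOT equal (difference: 0.0182 bits). KL divergence is asymmetric: D_KL(P||Q) ≠ D_KL(Q||P) in general.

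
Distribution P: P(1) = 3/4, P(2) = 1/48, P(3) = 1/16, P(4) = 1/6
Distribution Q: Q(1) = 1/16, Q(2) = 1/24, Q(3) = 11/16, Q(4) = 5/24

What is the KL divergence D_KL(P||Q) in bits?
2.3980 bits

D_KL(P||Q) = Σ P(x) log₂(P(x)/Q(x))

Computing term by term:
  P(1)·log₂(P(1)/Q(1)) = (3/4)·log₂((3/4)/(1/16)) = 2.68872
  P(2)·log₂(P(2)/Q(2)) = (1/48)·log₂((1/48)/(1/24)) = -0.02083
  P(3)·log₂(P(3)/Q(3)) = (1/16)·log₂((1/16)/(11/16)) = -0.21621
  P(4)·log₂(P(4)/Q(4)) = (1/6)·log₂((1/6)/(5/24)) = -0.05365

D_KL(P||Q) = 2.68872 - 0.02083 - 0.21621 - 0.05365 = 2.39803 ≈ 2.3980 bits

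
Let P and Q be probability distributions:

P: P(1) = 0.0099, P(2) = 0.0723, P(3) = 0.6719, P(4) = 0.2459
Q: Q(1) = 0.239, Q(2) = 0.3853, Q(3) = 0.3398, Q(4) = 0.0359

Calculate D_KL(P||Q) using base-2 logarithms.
1.1235 bits

D_KL(P||Q) = Σ P(x) log₂(P(x)/Q(x))

Computing term by term:
  P(1)·log₂(P(1)/Q(1)) = 0.0099·log₂(0.0099/0.239) = -0.04548
  P(2)·log₂(P(2)/Q(2)) = 0.0723·log₂(0.0723/0.3853) = -0.17453
  P(3)·log₂(P(3)/Q(3)) = 0.6719·log₂(0.6719/0.3398) = 0.66085
  P(4)·log₂(P(4)/Q(4)) = 0.2459·log₂(0.2459/0.0359) = 0.68262

D_KL(P||Q) = -0.04548 - 0.17453 + 0.66085 + 0.68262 = 1.12346 ≈ 1.1235 bits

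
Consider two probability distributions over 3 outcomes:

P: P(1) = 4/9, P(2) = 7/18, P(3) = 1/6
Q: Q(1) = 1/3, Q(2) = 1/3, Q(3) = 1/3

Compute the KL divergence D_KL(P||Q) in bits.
0.1043 bits

D_KL(P||Q) = Σ P(x) log₂(P(x)/Q(x))

Computing term by term:
  P(1)·log₂(P(1)/Q(1)) = (4/9)·log₂((4/9)/(1/3)) = 0.18446
  P(2)·log₂(P(2)/Q(2)) = (7/18)·log₂((7/18)/(1/3)) = 0.08649
  P(3)·log₂(P(3)/Q(3)) = (1/6)·log₂((1/6)/(1/3)) = -0.16667

D_KL(P||Q) = 0.18446 + 0.08649 - 0.16667 = 0.10428 ≈ 0.1043 bits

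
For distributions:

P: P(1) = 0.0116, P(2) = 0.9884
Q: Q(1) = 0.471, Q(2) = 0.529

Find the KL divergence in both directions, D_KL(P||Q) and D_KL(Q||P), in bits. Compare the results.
D_KL(P||Q) = 0.8294 bits, D_KL(Q||P) = 2.0397 bits. D_KL(Q||P) is larger than D_KL(P||Q) by 1.2103 bits; the two directions differ.

D_KL(P||Q) = Σ P(x) log₂(P(x)/Q(x))

Computing term by term:
  P(1)·log₂(P(1)/Q(1)) = 0.0116·log₂(0.0116/0.471) = -0.06198
  P(2)·log₂(P(2)/Q(2)) = 0.9884·log₂(0.9884/0.529) = 0.89137

D_KL(P||Q) = -0.06198 + 0.89137 = 0.82939 ≈ 0.8294 bits

D_KL(Q||P) = Σ Q(x) log₂(Q(x)/P(x))

Computing term by term:
  Q(1)·log₂(Q(1)/P(1)) = 0.471·log₂(0.471/0.0116) = 2.51680
  Q(2)·log₂(Q(2)/P(2)) = 0.529·log₂(0.529/0.9884) = -0.47707

D_KL(Q||P) = 2.51680 - 0.47707 = 2.03973 ≈ 2.0397 bits

These are NOT equal (difference: 1.2103 bits). KL divergence is asymmetric: D_KL(P||Q) ≠ D_KL(Q||P) in general.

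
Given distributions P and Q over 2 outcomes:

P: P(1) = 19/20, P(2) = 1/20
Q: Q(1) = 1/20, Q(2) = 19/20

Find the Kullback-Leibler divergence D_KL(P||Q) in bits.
3.8231 bits

D_KL(P||Q) = Σ P(x) log₂(P(x)/Q(x))

Computing term by term:
  P(1)·log₂(P(1)/Q(1)) = (19/20)·log₂((19/20)/(1/20)) = 4.03553
  P(2)·log₂(P(2)/Q(2)) = (1/20)·log₂((1/20)/(19/20)) = -0.21240

D_KL(P||Q) = 4.03553 - 0.21240 = 3.82313 ≈ 3.8231 bits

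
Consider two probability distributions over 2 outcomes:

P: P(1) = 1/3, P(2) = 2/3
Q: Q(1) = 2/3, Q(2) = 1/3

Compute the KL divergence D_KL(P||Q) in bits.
0.3333 bits

D_KL(P||Q) = Σ P(x) log₂(P(x)/Q(x))

Computing term by term:
  P(1)·log₂(P(1)/Q(1)) = (1/3)·log₂((1/3)/(2/3)) = -0.33333
  P(2)·log₂(P(2)/Q(2)) = (2/3)·log₂((2/3)/(1/3)) = 0.66667

D_KL(P||Q) = -0.33333 + 0.66667 = 0.33334 ≈ 0.3333 bits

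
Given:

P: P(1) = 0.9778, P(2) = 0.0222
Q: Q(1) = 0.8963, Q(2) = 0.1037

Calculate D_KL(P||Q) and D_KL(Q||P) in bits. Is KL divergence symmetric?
D_KL(P||Q) = 0.0734 bits, D_KL(Q||P) = 0.1181 bits. No, KL divergence is not symmetric.

D_KL(P||Q) = Σ P(x) log₂(P(x)/Q(x))

Computing term by term:
  P(1)·log₂(P(1)/Q(1)) = 0.9778·log₂(0.9778/0.8963) = 0.12277
  P(2)·log₂(P(2)/Q(2)) = 0.0222·log₂(0.0222/0.1037) = -0.04937

D_KL(P||Q) = 0.12277 - 0.04937 = 0.07340 ≈ 0.0734 bits

D_KL(Q||P) = Σ Q(x) log₂(Q(x)/P(x))

Computing term by term:
  Q(1)·log₂(Q(1)/P(1)) = 0.8963·log₂(0.8963/0.9778) = -0.11254
  Q(2)·log₂(Q(2)/P(2)) = 0.1037·log₂(0.1037/0.0222) = 0.23061

D_KL(Q||P) = -0.11254 + 0.23061 = 0.11807 ≈ 0.1181 bits

These are NOT equal (difference: 0.0447 bits). KL divergence is asymmetric: D_KL(P||Q) ≠ D_KL(Q||P) in general.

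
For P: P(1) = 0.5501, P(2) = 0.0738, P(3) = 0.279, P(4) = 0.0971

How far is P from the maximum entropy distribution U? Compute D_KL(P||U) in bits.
0.4077 bits

U(i) = 1/4 for all i

D_KL(P||U) = Σ P(x) log₂(P(x) / (1/4))
           = Σ P(x) log₂(P(x)) + log₂(4)
           = log₂(4) - H(P)

H(P) = -Σ P(x) log₂(P(x)):
  -P(1)·log₂(P(1)) = -(0.5501)·log₂(0.5501) = 0.47432
  -P(2)·log₂(P(2)) = -(0.0738)·log₂(0.0738) = 0.27751
  -P(3)·log₂(P(3)) = -(0.279)·log₂(0.279) = 0.51382
  -P(4)·log₂(P(4)) = -(0.0971)·log₂(0.0971) = 0.32668
H(P) = 0.47432 + 0.27751 + 0.51382 + 0.32668 = 1.59233 bits

log₂(4) = 2.00000 bits

D_KL(P||U) = 2.00000 - 1.59233 = 0.40767 ≈ 0.4077 bits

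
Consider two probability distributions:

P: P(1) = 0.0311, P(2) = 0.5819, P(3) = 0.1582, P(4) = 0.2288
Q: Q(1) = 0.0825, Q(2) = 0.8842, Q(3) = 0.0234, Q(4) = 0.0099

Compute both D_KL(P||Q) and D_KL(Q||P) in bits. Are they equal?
D_KL(P||Q) = 1.0778 bits, D_KL(Q||P) = 0.5405 bits. No, they are not equal.

D_KL(P||Q) = Σ P(x) log₂(P(x)/Q(x))

Computing term by term:
  P(1)·log₂(P(1)/Q(1)) = 0.0311·log₂(0.0311/0.0825) = -0.04377
  P(2)·log₂(P(2)/Q(2)) = 0.5819·log₂(0.5819/0.8842) = -0.35124
  P(3)·log₂(P(3)/Q(3)) = 0.1582·log₂(0.1582/0.0234) = 0.43618
  P(4)·log₂(P(4)/Q(4)) = 0.2288·log₂(0.2288/0.0099) = 1.03658

D_KL(P||Q) = -0.04377 - 0.35124 + 0.43618 + 1.03658 = 1.07775 ≈ 1.0778 bits

D_KL(Q||P) = Σ Q(x) log₂(Q(x)/P(x))

Computing term by term:
  Q(1)·log₂(Q(1)/P(1)) = 0.0825·log₂(0.0825/0.0311) = 0.11612
  Q(2)·log₂(Q(2)/P(2)) = 0.8842·log₂(0.8842/0.5819) = 0.53370
  Q(3)·log₂(Q(3)/P(3)) = 0.0234·log₂(0.0234/0.1582) = -0.06452
  Q(4)·log₂(Q(4)/P(4)) = 0.0099·log₂(0.0099/0.2288) = -0.04485

D_KL(Q||P) = 0.11612 + 0.53370 - 0.06452 - 0.04485 = 0.54045 ≈ 0.5405 bits

These are NOT equal (difference: 0.5373 bits). KL divergence is asymmetric: D_KL(P||Q) ≠ D_KL(Q||P) in general.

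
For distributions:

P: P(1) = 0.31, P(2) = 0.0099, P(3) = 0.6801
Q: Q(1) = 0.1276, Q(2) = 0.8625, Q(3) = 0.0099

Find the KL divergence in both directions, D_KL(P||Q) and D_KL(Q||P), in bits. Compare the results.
D_KL(P||Q) = 4.4833 bits, D_KL(Q||P) = 5.3350 bits. D_KL(Q||P) is larger than D_KL(P||Q) by 0.8517 bits; the two directions differ.

D_KL(P||Q) = Σ P(x) log₂(P(x)/Q(x))

Computing term by term:
  P(1)·log₂(P(1)/Q(1)) = 0.31·log₂(0.31/0.1276) = 0.39700
  P(2)·log₂(P(2)/Q(2)) = 0.0099·log₂(0.0099/0.8625) = -0.06381
  P(3)·log₂(P(3)/Q(3)) = 0.6801·log₂(0.6801/0.0099) = 4.15009

D_KL(P||Q) = 0.39700 - 0.06381 + 4.15009 = 4.48328 ≈ 4.4833 bits

D_KL(Q||P) = Σ Q(x) log₂(Q(x)/P(x))

Computing term by term:
  Q(1)·log₂(Q(1)/P(1)) = 0.1276·log₂(0.1276/0.31) = -0.16341
  Q(2)·log₂(Q(2)/P(2)) = 0.8625·log₂(0.8625/0.0099) = 5.55877
  Q(3)·log₂(Q(3)/P(3)) = 0.0099·log₂(0.0099/0.6801) = -0.06041

D_KL(Q||P) = -0.16341 + 5.55877 - 0.06041 = 5.33495 ≈ 5.3350 bits

These are NOT equal (difference: 0.8517 bits). KL divergence is asymmetric: D_KL(P||Q) ≠ D_KL(Q||P) in general.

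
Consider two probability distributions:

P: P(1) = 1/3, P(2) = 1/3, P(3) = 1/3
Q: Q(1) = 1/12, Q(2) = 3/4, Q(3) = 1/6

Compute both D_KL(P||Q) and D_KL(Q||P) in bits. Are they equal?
D_KL(P||Q) = 0.6100 bits, D_KL(Q||P) = 0.5441 bits. No, they are not equal.

D_KL(P||Q) = Σ P(x) log₂(P(x)/Q(x))

Computing term by term:
  P(1)·log₂(P(1)/Q(1)) = (1/3)·log₂((1/3)/(1/12)) = 0.66667
  P(2)·log₂(P(2)/Q(2)) = (1/3)·log₂((1/3)/(3/4)) = -0.38998
  P(3)·log₂(P(3)/Q(3)) = (1/3)·log₂((1/3)/(1/6)) = 0.33333

D_KL(P||Q) = 0.66667 - 0.38998 + 0.33333 = 0.61002 ≈ 0.6100 bits

D_KL(Q||P) = Σ Q(x) log₂(Q(x)/P(x))

Computing term by term:
  Q(1)·log₂(Q(1)/P(1)) = (1/12)·log₂((1/12)/(1/3)) = -0.16667
  Q(2)·log₂(Q(2)/P(2)) = (3/4)·log₂((3/4)/(1/3)) = 0.87744
  Q(3)·log₂(Q(3)/P(3)) = (1/6)·log₂((1/6)/(1/3)) = -0.16667

D_KL(Q||P) = -0.16667 + 0.87744 - 0.16667 = 0.54410 ≈ 0.5441 bits

These are NOT equal (difference: 0.0659 bits). KL divergence is asymmetric: D_KL(P||Q) ≠ D_KL(Q||P) in general.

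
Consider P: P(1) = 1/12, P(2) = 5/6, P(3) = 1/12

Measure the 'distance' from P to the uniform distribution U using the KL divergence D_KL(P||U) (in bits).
0.7683 bits

U(i) = 1/3 for all i

D_KL(P||U) = Σ P(x) log₂(P(x) / (1/3))
           = Σ P(x) log₂(P(x)) + log₂(3)
           = log₂(3) - H(P)

H(P) = -Σ P(x) log₂(P(x)):
  -P(1)·log₂(P(1)) = -(1/12)·log₂(1/12) = 0.29875
  -P(2)·log₂(P(2)) = -(5/6)·log₂(5/6) = 0.21920
  -P(3)·log₂(P(3)) = -(1/12)·log₂(1/12) = 0.29875
H(P) = 0.29875 + 0.21920 + 0.29875 = 0.81670 bits

log₂(3) = 1.58496 bits

D_KL(P||U) = 1.58496 - 0.81670 = 0.76826 ≈ 0.7683 bits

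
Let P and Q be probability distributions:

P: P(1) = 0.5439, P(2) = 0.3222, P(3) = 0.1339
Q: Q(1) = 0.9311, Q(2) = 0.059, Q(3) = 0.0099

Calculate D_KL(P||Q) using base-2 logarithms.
0.8704 bits

D_KL(P||Q) = Σ P(x) log₂(P(x)/Q(x))

Computing term by term:
  P(1)·log₂(P(1)/Q(1)) = 0.5439·log₂(0.5439/0.9311) = -0.42185
  P(2)·log₂(P(2)/Q(2)) = 0.3222·log₂(0.3222/0.059) = 0.78912
  P(3)·log₂(P(3)/Q(3)) = 0.1339·log₂(0.1339/0.0099) = 0.50314

D_KL(P||Q) = -0.42185 + 0.78912 + 0.50314 = 0.87041 ≈ 0.8704 bits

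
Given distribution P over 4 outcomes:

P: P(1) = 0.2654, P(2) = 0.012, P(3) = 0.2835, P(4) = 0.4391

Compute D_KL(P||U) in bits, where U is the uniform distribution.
0.3786 bits

U(i) = 1/4 for all i

D_KL(P||U) = Σ P(x) log₂(P(x) / (1/4))
           = Σ P(x) log₂(P(x)) + log₂(4)
           = log₂(4) - H(P)

H(P) = -Σ P(x) log₂(P(x)):
  -P(1)·log₂(P(1)) = -(0.2654)·log₂(0.2654) = 0.50791
  -P(2)·log₂(P(2)) = -(0.012)·log₂(0.012) = 0.07657
  -P(3)·log₂(P(3)) = -(0.2835)·log₂(0.2835) = 0.51557
  -P(4)·log₂(P(4)) = -(0.4391)·log₂(0.4391) = 0.52138
H(P) = 0.50791 + 0.07657 + 0.51557 + 0.52138 = 1.62143 bits

log₂(4) = 2.00000 bits

D_KL(P||U) = 2.00000 - 1.62143 = 0.37857 ≈ 0.3786 bits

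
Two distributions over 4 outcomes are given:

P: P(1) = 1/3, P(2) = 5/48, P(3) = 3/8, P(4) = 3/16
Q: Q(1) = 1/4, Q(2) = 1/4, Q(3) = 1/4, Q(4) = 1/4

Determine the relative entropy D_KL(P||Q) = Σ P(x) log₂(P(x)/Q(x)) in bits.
0.1483 bits

D_KL(P||Q) = Σ P(x) log₂(P(x)/Q(x))

Computing term by term:
  P(1)·log₂(P(1)/Q(1)) = (1/3)·log₂((1/3)/(1/4)) = 0.13835
  P(2)·log₂(P(2)/Q(2)) = (5/48)·log₂((5/48)/(1/4)) = -0.13157
  P(3)·log₂(P(3)/Q(3)) = (3/8)·log₂((3/8)/(1/4)) = 0.21936
  P(4)·log₂(P(4)/Q(4)) = (3/16)·log₂((3/16)/(1/4)) = -0.07782

D_KL(P||Q) = 0.13835 - 0.13157 + 0.21936 - 0.07782 = 0.14832 ≈ 0.1483 bits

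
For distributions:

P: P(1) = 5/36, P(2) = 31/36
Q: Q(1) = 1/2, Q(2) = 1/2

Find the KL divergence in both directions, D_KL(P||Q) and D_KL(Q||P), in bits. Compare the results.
D_KL(P||Q) = 0.4187 bits, D_KL(Q||P) = 0.5319 bits. D_KL(Q||P) is larger than D_KL(P||Q) by 0.1132 bits; the two directions differ.

D_KL(P||Q) = Σ P(x) log₂(P(x)/Q(x))

Computing term by term:
  P(1)·log₂(P(1)/Q(1)) = (5/36)·log₂((5/36)/(1/2)) = -0.25667
  P(2)·log₂(P(2)/Q(2)) = (31/36)·log₂((31/36)/(1/2)) = 0.67534

D_KL(P||Q) = -0.25667 + 0.67534 = 0.41867 ≈ 0.4187 bits

D_KL(Q||P) = Σ Q(x) log₂(Q(x)/P(x))

Computing term by term:
  Q(1)·log₂(Q(1)/P(1)) = (1/2)·log₂((1/2)/(5/36)) = 0.92400
  Q(2)·log₂(Q(2)/P(2)) = (1/2)·log₂((1/2)/(31/36)) = -0.39214

D_KL(Q||P) = 0.92400 - 0.39214 = 0.53186 ≈ 0.5319 bits

These are NOT equal (difference: 0.1132 bits). KL divergence is asymmetric: D_KL(P||Q) ≠ D_KL(Q||P) in general.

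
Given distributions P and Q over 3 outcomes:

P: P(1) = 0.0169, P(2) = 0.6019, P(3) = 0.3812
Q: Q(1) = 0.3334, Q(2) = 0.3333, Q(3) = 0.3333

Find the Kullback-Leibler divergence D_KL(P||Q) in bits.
0.5144 bits

D_KL(P||Q) = Σ P(x) log₂(P(x)/Q(x))

Computing term by term:
  P(1)·log₂(P(1)/Q(1)) = 0.0169·log₂(0.0169/0.3334) = -0.07271
  P(2)·log₂(P(2)/Q(2)) = 0.6019·log₂(0.6019/0.3333) = 0.51324
  P(3)·log₂(P(3)/Q(3)) = 0.3812·log₂(0.3812/0.3333) = 0.07385

D_KL(P||Q) = -0.07271 + 0.51324 + 0.07385 = 0.51438 ≈ 0.5144 bits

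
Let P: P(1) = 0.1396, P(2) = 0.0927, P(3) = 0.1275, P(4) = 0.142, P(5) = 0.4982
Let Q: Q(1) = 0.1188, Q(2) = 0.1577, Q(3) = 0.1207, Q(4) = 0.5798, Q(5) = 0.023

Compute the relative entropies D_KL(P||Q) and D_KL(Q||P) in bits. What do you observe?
D_KL(P||Q) = 1.8938 bits, D_KL(Q||P) = 1.1584 bits. The two directions give different values (D_KL(P||Q) exceeds D_KL(Q||P) by 0.7354 bits): KL divergence is asymmetric.

D_KL(P||Q) = Σ P(x) log₂(P(x)/Q(x))

Computing term by term:
  P(1)·log₂(P(1)/Q(1)) = 0.1396·log₂(0.1396/0.1188) = 0.03249
  P(2)·log₂(P(2)/Q(2)) = 0.0927·log₂(0.0927/0.1577) = -0.07106
  P(3)·log₂(P(3)/Q(3)) = 0.1275·log₂(0.1275/0.1207) = 0.01008
  P(4)·log₂(P(4)/Q(4)) = 0.142·log₂(0.142/0.5798) = -0.28821
  P(5)·log₂(P(5)/Q(5)) = 0.4982·log₂(0.4982/0.023) = 2.21052

D_KL(P||Q) = 0.03249 - 0.07106 + 0.01008 - 0.28821 + 2.21052 = 1.89382 ≈ 1.8938 bits

D_KL(Q||P) = Σ Q(x) log₂(Q(x)/P(x))

Computing term by term:
  Q(1)·log₂(Q(1)/P(1)) = 0.1188·log₂(0.1188/0.1396) = -0.02765
  Q(2)·log₂(Q(2)/P(2)) = 0.1577·log₂(0.1577/0.0927) = 0.12088
  Q(3)·log₂(Q(3)/P(3)) = 0.1207·log₂(0.1207/0.1275) = -0.00954
  Q(4)·log₂(Q(4)/P(4)) = 0.5798·log₂(0.5798/0.142) = 1.17680
  Q(5)·log₂(Q(5)/P(5)) = 0.023·log₂(0.023/0.4982) = -0.10205

D_KL(Q||P) = -0.02765 + 0.12088 - 0.00954 + 1.17680 - 0.10205 = 1.15844 ≈ 1.1584 bits

These are NOT equal (difference: 0.7354 bits). KL divergence is asymmetric: D_KL(P||Q) ≠ D_KL(Q||P) in general.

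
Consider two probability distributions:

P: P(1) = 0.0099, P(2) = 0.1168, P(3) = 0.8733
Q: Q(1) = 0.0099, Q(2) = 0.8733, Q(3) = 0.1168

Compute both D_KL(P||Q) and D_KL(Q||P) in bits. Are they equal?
D_KL(P||Q) = 2.1957 bits, D_KL(Q||P) = 2.1957 bits. Yes, in this case they are equal (although KL divergence is not symmetric in general).

D_KL(P||Q) = Σ P(x) log₂(P(x)/Q(x))

Computing term by term:
  P(1)·log₂(P(1)/Q(1)) = 0.0099·log₂(0.0099/0.0099) = 0.00000
  P(2)·log₂(P(2)/Q(2)) = 0.1168·log₂(0.1168/0.8733) = -0.33900
  P(3)·log₂(P(3)/Q(3)) = 0.8733·log₂(0.8733/0.1168) = 2.53470

D_KL(P||Q) = 0.00000 - 0.33900 + 2.53470 = 2.19570 ≈ 2.1957 bits

D_KL(Q||P) = Σ Q(x) log₂(Q(x)/P(x))

Computing term by term:
  Q(1)·log₂(Q(1)/P(1)) = 0.0099·log₂(0.0099/0.0099) = 0.00000
  Q(2)·log₂(Q(2)/P(2)) = 0.8733·log₂(0.8733/0.1168) = 2.53470
  Q(3)·log₂(Q(3)/P(3)) = 0.1168·log₂(0.1168/0.8733) = -0.33900

D_KL(Q||P) = 0.00000 + 2.53470 - 0.33900 = 2.19570 ≈ 2.1957 bits

These ARE equal here. Q is P with outcomes relabeled (Q(2) = P(3), Q(3) = P(2)) by a relabeling that is its own inverse, so the two sums contain exactly the same terms in a different order. This is a special case — KL divergence is not symmetric in general: D_KL(P||Q) ≠ D_KL(Q||P) for most P, Q.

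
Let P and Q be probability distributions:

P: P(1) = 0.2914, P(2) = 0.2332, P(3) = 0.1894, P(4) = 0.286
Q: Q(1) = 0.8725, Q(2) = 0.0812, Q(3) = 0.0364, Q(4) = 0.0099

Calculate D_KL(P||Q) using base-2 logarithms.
1.7324 bits

D_KL(P||Q) = Σ P(x) log₂(P(x)/Q(x))

Computing term by term:
  P(1)·log₂(P(1)/Q(1)) = 0.2914·log₂(0.2914/0.8725) = -0.46104
  P(2)·log₂(P(2)/Q(2)) = 0.2332·log₂(0.2332/0.0812) = 0.35493
  P(3)·log₂(P(3)/Q(3)) = 0.1894·log₂(0.1894/0.0364) = 0.45066
  P(4)·log₂(P(4)/Q(4)) = 0.286·log₂(0.286/0.0099) = 1.38780

D_KL(P||Q) = -0.46104 + 0.35493 + 0.45066 + 1.38780 = 1.73235 ≈ 1.7324 bits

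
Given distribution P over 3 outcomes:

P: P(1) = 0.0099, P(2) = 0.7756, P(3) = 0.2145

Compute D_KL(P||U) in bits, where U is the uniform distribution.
0.7583 bits

U(i) = 1/3 for all i

D_KL(P||U) = Σ P(x) log₂(P(x) / (1/3))
           = Σ P(x) log₂(P(x)) + log₂(3)
           = log₂(3) - H(P)

H(P) = -Σ P(x) log₂(P(x)):
  -P(1)·log₂(P(1)) = -(0.0099)·log₂(0.0099) = 0.06592
  -P(2)·log₂(P(2)) = -(0.7756)·log₂(0.7756) = 0.28435
  -P(3)·log₂(P(3)) = -(0.2145)·log₂(0.2145) = 0.47639
H(P) = 0.06592 + 0.28435 + 0.47639 = 0.82666 bits

log₂(3) = 1.58496 bits

D_KL(P||U) = 1.58496 - 0.82666 = 0.75830 ≈ 0.7583 bits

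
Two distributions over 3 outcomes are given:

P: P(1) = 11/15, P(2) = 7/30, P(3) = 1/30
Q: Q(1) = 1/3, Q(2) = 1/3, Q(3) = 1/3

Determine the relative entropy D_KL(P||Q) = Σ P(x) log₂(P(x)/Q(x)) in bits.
0.6034 bits

D_KL(P||Q) = Σ P(x) log₂(P(x)/Q(x))

Computing term by term:
  P(1)·log₂(P(1)/Q(1)) = (11/15)·log₂((11/15)/(1/3)) = 0.83417
  P(2)·log₂(P(2)/Q(2)) = (7/30)·log₂((7/30)/(1/3)) = -0.12007
  P(3)·log₂(P(3)/Q(3)) = (1/30)·log₂((1/30)/(1/3)) = -0.11073

D_KL(P||Q) = 0.83417 - 0.12007 - 0.11073 = 0.60337 ≈ 0.6034 bits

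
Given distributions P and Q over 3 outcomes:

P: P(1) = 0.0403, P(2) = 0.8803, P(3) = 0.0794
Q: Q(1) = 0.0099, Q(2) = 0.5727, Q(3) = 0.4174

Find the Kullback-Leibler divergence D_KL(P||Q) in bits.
0.4375 bits

D_KL(P||Q) = Σ P(x) log₂(P(x)/Q(x))

Computing term by term:
  P(1)·log₂(P(1)/Q(1)) = 0.0403·log₂(0.0403/0.0099) = 0.08162
  P(2)·log₂(P(2)/Q(2)) = 0.8803·log₂(0.8803/0.5727) = 0.54598
  P(3)·log₂(P(3)/Q(3)) = 0.0794·log₂(0.0794/0.4174) = -0.19010

D_KL(P||Q) = 0.08162 + 0.54598 - 0.19010 = 0.43750 ≈ 0.4375 bits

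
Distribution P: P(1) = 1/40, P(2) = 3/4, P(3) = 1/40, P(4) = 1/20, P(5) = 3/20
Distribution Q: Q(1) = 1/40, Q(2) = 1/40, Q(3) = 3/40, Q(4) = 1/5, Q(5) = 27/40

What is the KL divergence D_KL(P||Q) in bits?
3.2151 bits

D_KL(P||Q) = Σ P(x) log₂(P(x)/Q(x))

Computing term by term:
  P(1)·log₂(P(1)/Q(1)) = (1/40)·log₂((1/40)/(1/40)) = 0.00000
  P(2)·log₂(P(2)/Q(2)) = (3/4)·log₂((3/4)/(1/40)) = 3.68017
  P(3)·log₂(P(3)/Q(3)) = (1/40)·log₂((1/40)/(3/40)) = -0.03962
  P(4)·log₂(P(4)/Q(4)) = (1/20)·log₂((1/20)/(1/5)) = -0.10000
  P(5)·log₂(P(5)/Q(5)) = (3/20)·log₂((3/20)/(27/40)) = -0.32549

D_KL(P||Q) = 0.00000 + 3.68017 - 0.03962 - 0.10000 - 0.32549 = 3.21506 ≈ 3.2151 bits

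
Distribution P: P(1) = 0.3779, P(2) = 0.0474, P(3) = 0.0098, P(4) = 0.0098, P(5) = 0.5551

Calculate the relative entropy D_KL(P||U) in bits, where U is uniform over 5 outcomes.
0.9807 bits

U(i) = 1/5 for all i

D_KL(P||U) = Σ P(x) log₂(P(x) / (1/5))
           = Σ P(x) log₂(P(x)) + log₂(5)
           = log₂(5) - H(P)

H(P) = -Σ P(x) log₂(P(x)):
  -P(1)·log₂(P(1)) = -(0.3779)·log₂(0.3779) = 0.53054
  -P(2)·log₂(P(2)) = -(0.0474)·log₂(0.0474) = 0.20851
  -P(3)·log₂(P(3)) = -(0.0098)·log₂(0.0098) = 0.06540
  -P(4)·log₂(P(4)) = -(0.0098)·log₂(0.0098) = 0.06540
  -P(5)·log₂(P(5)) = -(0.5551)·log₂(0.5551) = 0.47138
H(P) = 0.53054 + 0.20851 + 0.06540 + 0.06540 + 0.47138 = 1.34123 bits

log₂(5) = 2.32193 bits

D_KL(P||U) = 2.32193 - 1.34123 = 0.98070 ≈ 0.9807 bits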